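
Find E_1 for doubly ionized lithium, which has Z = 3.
-122.45130 eV

For hydrogen-like ions, the energy levels scale with Z²:
E_n = -13.6057 Z² / n² eV

For Li²⁺ (Z = 3) at n = 1:
E_1 = -13.6057 × 3² / 1²
E_1 = -13.6057 × 9 / 1
E_1 = -122.4513 / 1
E_1 = -122.45130 eV

The energy is 9 times more negative than hydrogen at the same n due to the stronger nuclear charge.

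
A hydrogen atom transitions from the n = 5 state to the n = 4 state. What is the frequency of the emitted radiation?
7.4021e+13 Hz

First, find the transition energy:
E_5 = -13.6057 / 5² = -0.54422800 eV
E_4 = -13.6057 / 4² = -0.85035625 eV
|ΔE| = |E_4 - E_5| = 0.30612825 eV

Convert to Joules: E = 0.30612825 eV × (1.602177 × 10⁻¹⁹ J/eV) = 4.904716e-20 J

Using E = hf:
f = E/h = 4.904716e-20 J / (6.62607 × 10⁻³⁴ J·s)
f = 7.4021e+13 Hz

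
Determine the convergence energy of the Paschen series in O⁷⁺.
96.752 eV

The series limit corresponds to the transition from n = ∞ to n = 3.
This is the highest energy (shortest wavelength) transition in the Paschen series.

E_∞ = 0 eV
E_3 = -13.6057 × 8² / 3² = -96.752 eV

Energy at series limit:
ΔE = E_∞ - E_3 = 0 - (-96.752) = 96.752 eV

This energy equals the ionization energy from the n = 3 state of O⁷⁺.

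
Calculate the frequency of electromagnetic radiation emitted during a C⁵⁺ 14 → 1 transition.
1.18e+17 Hz

First, find the transition energy:
E_14 = -13.6057 × 6² / 14² = -2.499006 eV
E_1 = -13.6057 × 6² / 1² = -489.805200 eV
|ΔE| = |E_1 - E_14| = 487.306194 eV

Convert to Joules: E = 487.306194 eV × (1.602177 × 10⁻¹⁹ J/eV) = 7.8075e-17 J

Using E = hf:
f = E/h = 7.8075e-17 J / (6.62607 × 10⁻³⁴ J·s)
f = 1.18e+17 Hz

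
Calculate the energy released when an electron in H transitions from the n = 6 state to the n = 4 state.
0.47242 eV

The energy levels are E_n = -13.6057 eV / n².

Energy at n = 6: E_6 = -13.6057 / 6² = -0.37793611 eV
Energy at n = 4: E_4 = -13.6057 / 4² = -0.85035625 eV

For emission (electron falling to lower state), the photon energy is:
E_photon = E_6 - E_4 = |-0.37793611 - (-0.85035625)|
E_photon = 0.47242 eV

This energy is carried away by the emitted photon.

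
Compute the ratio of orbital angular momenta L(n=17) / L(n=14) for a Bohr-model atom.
1.214

In the Bohr model, L_n = nℏ, so the ratio is purely the ratio of quantum numbers:

L_17/L_14 = 17ℏ / 14ℏ = 17/14 = 1.214

The angular momentum scales linearly with n.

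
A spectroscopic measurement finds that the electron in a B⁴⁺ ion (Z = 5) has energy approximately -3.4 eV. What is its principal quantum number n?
n = 10

The exact energy levels follow E_n = -13.6057 Z² / n² eV with Z = 5.

The measured value (-3.4 eV) is reported to only 2 significant figures, so we must test candidate n values and see which one matches to that precision.

Candidate energies:
  n = 8:  E = -13.6057 × 5² / 8² = -5.31473 eV
  n = 9:  E = -13.6057 × 5² / 9² = -4.19929 eV
  n = 10:  E = -13.6057 × 5² / 10² = -3.40143 eV  ← matches
  n = 11:  E = -13.6057 × 5² / 11² = -2.81110 eV
  n = 12:  E = -13.6057 × 5² / 12² = -2.36210 eV

Checking against the measurement of -3.4 eV (2 sig figs), only n = 10 agrees:
E_10 = -3.40143 eV, which rounds to -3.4 eV ✓

Therefore n = 10.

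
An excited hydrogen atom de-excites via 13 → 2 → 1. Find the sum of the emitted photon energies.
13.525193 eV

The energy levels of hydrogen are E_n = -13.6057 / n² eV.

First transition (13 → 2):
ΔE₁ = |E_2 - E_13|
ΔE₁ = |-3.401425000000 - (-0.080507100592)| = 3.320917899 eV

Second transition (2 → 1):
ΔE₂ = |E_1 - E_2|
ΔE₂ = |-13.605700000000 - (-3.401425000000)| = 10.204275000 eV

Total energy released:
E_total = ΔE₁ + ΔE₂ = 3.320917899 + 10.204275000 = 13.525193 eV

Note: This equals the direct transition 13 → 1: 13.525193 eV ✓
Energy is conserved regardless of the path taken.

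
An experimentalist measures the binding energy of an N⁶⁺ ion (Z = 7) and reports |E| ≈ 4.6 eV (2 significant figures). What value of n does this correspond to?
n = 12

The exact energy levels follow E_n = -13.6057 Z² / n² eV with Z = 7.

The measured value (-4.6 eV) is reported to only 2 significant figures, so we must test candidate n values and see which one matches to that precision.

Candidate energies:
  n = 10:  E = -13.6057 × 7² / 10² = -6.66679 eV
  n = 11:  E = -13.6057 × 7² / 11² = -5.50975 eV
  n = 12:  E = -13.6057 × 7² / 12² = -4.62972 eV  ← matches
  n = 13:  E = -13.6057 × 7² / 13² = -3.94485 eV
  n = 14:  E = -13.6057 × 7² / 14² = -3.40143 eV

Checking against the measurement of -4.6 eV (2 sig figs), only n = 12 agrees:
E_12 = -4.62972 eV, which rounds to -4.6 eV ✓

Therefore n = 12.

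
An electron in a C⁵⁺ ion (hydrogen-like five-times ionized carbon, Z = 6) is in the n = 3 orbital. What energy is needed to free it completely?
54.42 eV

The ionization energy is the energy needed to remove the electron completely (n → ∞).

For a hydrogen-like ion with Z = 6, E_n = -13.6057 Z² / n² eV.

At n = 3: E_3 = -13.6057 × 6² / 3² = -54.42280 eV
At n = ∞: E_∞ = 0 eV

Ionization energy = E_∞ - E_3 = 0 - (-54.42280) = 54.42280 eV
Ionization energy ≈ 54.42 eV

This is also called the binding energy of the electron in state n = 3.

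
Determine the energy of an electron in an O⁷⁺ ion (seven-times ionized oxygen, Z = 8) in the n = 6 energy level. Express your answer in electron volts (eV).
-24.19 eV

The energy levels of a hydrogen-like atom are given by:
E_n = -13.6057 Z² / n² eV  (with Z = 8 for O⁷⁺)

For n = 6:
E_6 = -13.6057 × 8² / 6²
E_6 = -13.6057 × 64 / 36
E_6 = -24.19 eV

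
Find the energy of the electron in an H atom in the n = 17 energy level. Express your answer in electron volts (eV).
-0.05 eV

The energy levels of a hydrogen-like atom are given by:
E_n = -13.6057 eV / n²

For n = 17:
E_17 = -13.6057 eV / 17²
E_17 = -13.6057 eV / 289
E_17 = -0.05 eV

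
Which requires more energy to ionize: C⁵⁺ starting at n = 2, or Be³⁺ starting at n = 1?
Be³⁺ at n = 1 (E = -217.691200 eV)

Using E_n = -13.6057 Z² / n² eV:

C⁵⁺ (Z = 6) at n = 2:
E = -13.6057 × 6² / 2² = -13.6057 × 36 / 4 = -122.451300000 eV

Be³⁺ (Z = 4) at n = 1:
E = -13.6057 × 4² / 1² = -13.6057 × 16 / 1 = -217.691200000 eV

Since -217.691200000 eV < -122.451300000 eV,
Be³⁺ at n = 1 is more tightly bound (requires more energy to ionize).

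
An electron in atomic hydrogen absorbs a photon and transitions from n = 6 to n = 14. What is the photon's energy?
0.30852 eV

The energy levels of a hydrogen-like atom are E_n = -13.6057 eV / n².

Energy at n = 6: E_6 = -13.6057 / 6² = -0.37793611 eV
Energy at n = 14: E_14 = -13.6057 / 14² = -0.06941684 eV

The excitation energy is the difference:
ΔE = E_14 - E_6
ΔE = -0.06941684 - (-0.37793611)
ΔE = 0.30852 eV

Since this is positive, energy must be absorbed (photon absorption).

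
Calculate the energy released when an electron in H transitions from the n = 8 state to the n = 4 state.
0.6378 eV

The energy levels are E_n = -13.6057 eV / n².

Energy at n = 8: E_8 = -13.6057 / 8² = -0.2125891 eV
Energy at n = 4: E_4 = -13.6057 / 4² = -0.8503563 eV

For emission (electron falling to lower state), the photon energy is:
E_photon = E_8 - E_4 = |-0.2125891 - (-0.8503563)|
E_photon = 0.6378 eV

This energy is carried away by the emitted photon.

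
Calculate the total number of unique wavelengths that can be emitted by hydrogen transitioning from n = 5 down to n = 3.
3

The electron can occupy levels n = 3, 4, ..., 5 during de-excitation — that is m = 5 - 3 + 1 = 3 distinct levels.

The number of distinct spectral lines equals the number of ways to choose 2 of these m levels (each pair gives one possible emission transition):

Number of lines = m(m-1)/2 = 3×2/2 = 3

These correspond to all possible transitions between the 3 levels:
5 → 4, 5 → 3, 4 → 3

Each transition produces a photon with a unique energy (and thus wavelength). This count does not depend on Z.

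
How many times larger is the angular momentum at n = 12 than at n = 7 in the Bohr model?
1.7143

In the Bohr model, L_n = nℏ, so the ratio is purely the ratio of quantum numbers:

L_12/L_7 = 12ℏ / 7ℏ = 12/7 = 1.7143

The angular momentum scales linearly with n.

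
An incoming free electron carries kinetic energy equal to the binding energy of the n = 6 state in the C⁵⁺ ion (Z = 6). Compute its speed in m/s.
2.188e+06 m/s (or 0.72974% of c)

The binding energy at n = 6 for C⁵⁺ is:
E_6 = -13.6057 × 6²/6² = -13.6057000 eV
|E_6| = 13.6057000 eV

Convert to Joules:
KE = 13.6057000 eV × (1.602177 × 10⁻¹⁹ J/eV) = 2.17987e-18 J

Using KE = ½mv²:
v = √(2·KE/m_e)
v = √(2 × 2.17987e-18 J / 9.10938 × 10⁻³¹ kg)
v = 2.188e+06 m/s

This is approximately 0.72974% the speed of light.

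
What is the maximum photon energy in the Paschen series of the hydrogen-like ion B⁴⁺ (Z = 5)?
37.79361 eV

The series limit corresponds to the transition from n = ∞ to n = 3.
This is the highest energy (shortest wavelength) transition in the Paschen series.

E_∞ = 0 eV
E_3 = -13.6057 × 5² / 3² = -37.79361 eV

Energy at series limit:
ΔE = E_∞ - E_3 = 0 - (-37.79361) = 37.79361 eV

This energy equals the ionization energy from the n = 3 state of B⁴⁺.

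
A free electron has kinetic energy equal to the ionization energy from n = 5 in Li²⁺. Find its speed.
1.313e+06 m/s (or 0.44% of c)

The binding energy at n = 5 for Li²⁺ is:
E_5 = -13.6057 × 3²/5² = -4.898052 eV
|E_5| = 4.898052 eV

Convert to Joules:
KE = 4.898052 eV × (1.602177 × 10⁻¹⁹ J/eV) = 7.84755e-19 J

Using KE = ½mv²:
v = √(2·KE/m_e)
v = √(2 × 7.84755e-19 J / 9.10938 × 10⁻³¹ kg)
v = 1.313e+06 m/s

This is approximately 0.44% the speed of light.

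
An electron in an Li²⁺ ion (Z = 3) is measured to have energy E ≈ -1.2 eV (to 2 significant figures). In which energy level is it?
n = 10

The exact energy levels follow E_n = -13.6057 Z² / n² eV with Z = 3.

The measured value (-1.2 eV) is reported to only 2 significant figures, so we must test candidate n values and see which one matches to that precision.

Candidate energies:
  n = 8:  E = -13.6057 × 3² / 8² = -1.91330 eV
  n = 9:  E = -13.6057 × 3² / 9² = -1.51174 eV
  n = 10:  E = -13.6057 × 3² / 10² = -1.22451 eV  ← matches
  n = 11:  E = -13.6057 × 3² / 11² = -1.01199 eV
  n = 12:  E = -13.6057 × 3² / 12² = -0.85036 eV

Checking against the measurement of -1.2 eV (2 sig figs), only n = 10 agrees:
E_10 = -1.22451 eV, which rounds to -1.2 eV ✓

Therefore n = 10.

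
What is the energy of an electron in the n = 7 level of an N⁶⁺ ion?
-13.6057 eV

For hydrogen-like ions, the energy levels scale with Z²:
E_n = -13.6057 Z² / n² eV

For N⁶⁺ (Z = 7) at n = 7:
E_7 = -13.6057 × 7² / 7²
E_7 = -13.6057 × 49 / 49
E_7 = -666.6793 / 49
E_7 = -13.6057 eV

The energy is 49 times more negative than hydrogen at the same n due to the stronger nuclear charge.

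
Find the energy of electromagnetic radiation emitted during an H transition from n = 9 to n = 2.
3.2335 eV

The energy levels are E_n = -13.6057 eV / n².

Energy at n = 9: E_9 = -13.6057 / 9² = -0.1679716 eV
Energy at n = 2: E_2 = -13.6057 / 2² = -3.4014250 eV

For emission (electron falling to lower state), the photon energy is:
E_photon = E_9 - E_2 = |-0.1679716 - (-3.4014250)|
E_photon = 3.2335 eV

This energy is carried away by the emitted photon.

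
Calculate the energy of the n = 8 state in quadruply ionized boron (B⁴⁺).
-5.315 eV

For hydrogen-like ions, the energy levels scale with Z²:
E_n = -13.6057 Z² / n² eV

For B⁴⁺ (Z = 5) at n = 8:
E_8 = -13.6057 × 5² / 8²
E_8 = -13.6057 × 25 / 64
E_8 = -340.1425 / 64
E_8 = -5.315 eV

The energy is 25 times more negative than hydrogen at the same n due to the stronger nuclear charge.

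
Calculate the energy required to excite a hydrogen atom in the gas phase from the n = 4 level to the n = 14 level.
0.78094 eV

The energy levels of a hydrogen-like atom are E_n = -13.6057 eV / n².

Energy at n = 4: E_4 = -13.6057 / 4² = -0.85035625 eV
Energy at n = 14: E_14 = -13.6057 / 14² = -0.06941684 eV

The excitation energy is the difference:
ΔE = E_14 - E_4
ΔE = -0.06941684 - (-0.85035625)
ΔE = 0.78094 eV

Since this is positive, energy must be absorbed (photon absorption).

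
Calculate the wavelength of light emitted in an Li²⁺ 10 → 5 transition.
337.5056 nm

First, find the transition energy using E_n = -13.6057 Z² / n² eV:
E_10 = -13.6057 × 3² / 10² = -1.22451300 eV
E_5 = -13.6057 × 3² / 5² = -4.89805200 eV

Photon energy: |ΔE| = |E_5 - E_10| = 3.67353900 eV

Convert to wavelength using E = hc/λ with hc = 1239.84 eV·nm:
λ = hc/E = 1239.84 eV·nm / 3.67353900 eV
λ = 337.5056 nm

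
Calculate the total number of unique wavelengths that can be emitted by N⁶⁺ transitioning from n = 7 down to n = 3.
10

The electron can occupy levels n = 3, 4, ..., 7 during de-excitation — that is m = 7 - 3 + 1 = 5 distinct levels.

The number of distinct spectral lines equals the number of ways to choose 2 of these m levels (each pair gives one possible emission transition):

Number of lines = m(m-1)/2 = 5×4/2 = 10

These correspond to all possible transitions between the 5 levels:
7 → 6, 7 → 5, 7 → 4, 7 → 3, 6 → 5, 6 → 4, 6 → 3, 5 → 4...

Each transition produces a photon with a unique energy (and thus wavelength). This count does not depend on Z.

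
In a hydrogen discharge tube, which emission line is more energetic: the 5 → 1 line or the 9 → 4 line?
5 → 1

Calculate the energy for each transition:

Transition 5 → 1:
ΔE₁ = |E_1 - E_5| = |-13.6057/1² - (-13.6057/5²)|
ΔE₁ = |-13.6057000000 - (-0.5442280000)| = 13.0614720 eV

Transition 9 → 4:
ΔE₂ = |E_4 - E_9| = |-13.6057/4² - (-13.6057/9²)|
ΔE₂ = |-0.8503562500 - (-0.1679716049)| = 0.6823846 eV

Since 13.0614720 eV > 0.6823846 eV, the transition 5 → 1 emits the more energetic photon.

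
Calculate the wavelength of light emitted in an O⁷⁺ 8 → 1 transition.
1.446453 nm

First, find the transition energy using E_n = -13.6057 Z² / n² eV:
E_8 = -13.6057 × 8² / 8² = -13.60570000 eV
E_1 = -13.6057 × 8² / 1² = -870.76480000 eV

Photon energy: |ΔE| = |E_1 - E_8| = 857.15910000 eV

Convert to wavelength using E = hc/λ with hc = 1239.84 eV·nm:
λ = hc/E = 1239.84 eV·nm / 857.15910000 eV
λ = 1.446453 nm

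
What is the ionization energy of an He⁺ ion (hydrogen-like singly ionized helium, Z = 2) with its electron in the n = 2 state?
13.606 eV

The ionization energy is the energy needed to remove the electron completely (n → ∞).

For a hydrogen-like ion with Z = 2, E_n = -13.6057 Z² / n² eV.

At n = 2: E_2 = -13.6057 × 2² / 2² = -13.605700 eV
At n = ∞: E_∞ = 0 eV

Ionization energy = E_∞ - E_2 = 0 - (-13.605700) = 13.605700 eV
Ionization energy ≈ 13.606 eV

This is also called the binding energy of the electron in state n = 2.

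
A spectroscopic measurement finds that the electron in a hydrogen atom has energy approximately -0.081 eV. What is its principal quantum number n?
n = 13

The exact energy levels follow E_n = -13.6057 eV / n².

The measured value (-0.081 eV) is reported to only 2 significant figures, so we must test candidate n values and see which one matches to that precision.

Candidate energies:
  n = 11:  E = -13.6057/11² = -0.11244 eV
  n = 12:  E = -13.6057/12² = -0.09448 eV
  n = 13:  E = -13.6057/13² = -0.08051 eV  ← matches
  n = 14:  E = -13.6057/14² = -0.06942 eV
  n = 15:  E = -13.6057/15² = -0.06047 eV

Checking against the measurement of -0.081 eV (2 sig figs), only n = 13 agrees:
E_13 = -0.08051 eV, which rounds to -0.081 eV ✓

Therefore n = 13.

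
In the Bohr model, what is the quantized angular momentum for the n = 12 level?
1.2655e-33 J·s (or 12ℏ)

In the Bohr model, angular momentum is quantized:
L = nℏ

where ℏ = h/(2π) = 1.054572e-34 J·s

For n = 12:
L = 12 × 1.054572e-34 J·s
L = 1.2655e-33 J·s

This can also be written as L = 12ℏ.
The angular momentum is an integer multiple of the reduced Planck constant.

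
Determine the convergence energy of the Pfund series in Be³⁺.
8.708 eV

The series limit corresponds to the transition from n = ∞ to n = 5.
This is the highest energy (shortest wavelength) transition in the Pfund series.

E_∞ = 0 eV
E_5 = -13.6057 × 4² / 5² = -8.708 eV

Energy at series limit:
ΔE = E_∞ - E_5 = 0 - (-8.708) = 8.708 eV

This energy equals the ionization energy from the n = 5 state of Be³⁺.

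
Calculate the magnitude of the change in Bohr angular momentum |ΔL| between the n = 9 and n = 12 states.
3.164e-34 J·s (or 3ℏ)

In the Bohr model, L_n = nℏ where ℏ = 1.05457e-34 J·s.

L_12 = 12ℏ = 1.26548e-33 J·s
L_9 = 9ℏ = 9.49113e-34 J·s

ΔL = L_12 - L_9 = (12 - 9)ℏ = 3ℏ
ΔL = 3 × 1.05457e-34 J·s = 3.164e-34 J·s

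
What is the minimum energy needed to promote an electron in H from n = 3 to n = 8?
1.2992 eV

The energy levels of a hydrogen-like atom are E_n = -13.6057 eV / n².

Energy at n = 3: E_3 = -13.6057 / 3² = -1.5117444 eV
Energy at n = 8: E_8 = -13.6057 / 8² = -0.2125891 eV

The excitation energy is the difference:
ΔE = E_8 - E_3
ΔE = -0.2125891 - (-1.5117444)
ΔE = 1.2992 eV

Since this is positive, energy must be absorbed (photon absorption).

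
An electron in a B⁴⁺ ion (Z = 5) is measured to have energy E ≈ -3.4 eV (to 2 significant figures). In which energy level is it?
n = 10

The exact energy levels follow E_n = -13.6057 Z² / n² eV with Z = 5.

The measured value (-3.4 eV) is reported to only 2 significant figures, so we must test candidate n values and see which one matches to that precision.

Candidate energies:
  n = 8:  E = -13.6057 × 5² / 8² = -5.314727 eV
  n = 9:  E = -13.6057 × 5² / 9² = -4.199290 eV
  n = 10:  E = -13.6057 × 5² / 10² = -3.401425 eV  ← matches
  n = 11:  E = -13.6057 × 5² / 11² = -2.811095 eV
  n = 12:  E = -13.6057 × 5² / 12² = -2.362101 eV

Checking against the measurement of -3.4 eV (2 sig figs), only n = 10 agrees:
E_10 = -3.401425 eV, which rounds to -3.4 eV ✓

Therefore n = 10.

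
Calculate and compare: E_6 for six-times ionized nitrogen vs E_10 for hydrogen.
N⁶⁺ at n = 6 (E = -18.519 eV)

Using E_n = -13.6057 Z² / n² eV:

N⁶⁺ (Z = 7) at n = 6:
E = -13.6057 × 7² / 6² = -13.6057 × 49 / 36 = -18.518869 eV

H (Z = 1) at n = 10:
E = -13.6057 × 1² / 10² = -13.6057 × 1 / 100 = -0.136057 eV

Since -18.518869 eV < -0.136057 eV,
N⁶⁺ at n = 6 is more tightly bound (requires more energy to ionize).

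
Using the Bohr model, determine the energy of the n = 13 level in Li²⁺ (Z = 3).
-0.7246 eV

For hydrogen-like ions, the energy levels scale with Z²:
E_n = -13.6057 Z² / n² eV

For Li²⁺ (Z = 3) at n = 13:
E_13 = -13.6057 × 3² / 13²
E_13 = -13.6057 × 9 / 169
E_13 = -122.4513 / 169
E_13 = -0.7246 eV

The energy is 9 times more negative than hydrogen at the same n due to the stronger nuclear charge.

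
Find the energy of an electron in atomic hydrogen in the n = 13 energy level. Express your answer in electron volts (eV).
-0.08 eV

The energy levels of a hydrogen-like atom are given by:
E_n = -13.6057 eV / n²

For n = 13:
E_13 = -13.6057 eV / 13²
E_13 = -13.6057 eV / 169
E_13 = -0.08 eV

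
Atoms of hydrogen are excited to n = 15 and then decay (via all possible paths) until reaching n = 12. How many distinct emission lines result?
6

The electron can occupy levels n = 12, 13, ..., 15 during de-excitation — that is m = 15 - 12 + 1 = 4 distinct levels.

The number of distinct spectral lines equals the number of ways to choose 2 of these m levels (each pair gives one possible emission transition):

Number of lines = m(m-1)/2 = 4×3/2 = 6

These correspond to all possible transitions between the 4 levels:
15 → 14, 15 → 13, 15 → 12, 14 → 13, 14 → 12, 13 → 12

Each transition produces a photon with a unique energy (and thus wavelength). This count does not depend on Z.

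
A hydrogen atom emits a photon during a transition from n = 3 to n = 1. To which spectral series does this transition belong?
Lyman series

The spectral series in hydrogen are named based on the final (lower) energy level:
- Lyman series: n_final = 1 (ultraviolet)
- Balmer series: n_final = 2 (visible/near-UV)
- Paschen series: n_final = 3 (infrared)
- Brackett series: n_final = 4 (infrared)
- Pfund series: n_final = 5 (far infrared)

Since this transition ends at n = 1, it belongs to the Lyman series.

For reference, this 3 → 1 line has photon energy
ΔE = 13.6057 eV × (1/1² - 1/3²) = 12.0939556 eV,
corresponding to wavelength λ = hc/ΔE = 1239.84 eV·nm / 12.0939556 eV = 102.5173 nm in the ultraviolet region.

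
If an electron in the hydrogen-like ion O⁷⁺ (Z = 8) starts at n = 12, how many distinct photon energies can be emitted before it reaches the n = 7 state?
15

The electron can occupy levels n = 7, 8, ..., 12 during de-excitation — that is m = 12 - 7 + 1 = 6 distinct levels.

The number of distinct spectral lines equals the number of ways to choose 2 of these m levels (each pair gives one possible emission transition):

Number of lines = m(m-1)/2 = 6×5/2 = 15

These correspond to all possible transitions between the 6 levels:
12 → 11, 12 → 10, 12 → 9, 12 → 8, 12 → 7, 11 → 10, 11 → 9, 11 → 8...

Each transition produces a photon with a unique energy (and thus wavelength). This count does not depend on Z.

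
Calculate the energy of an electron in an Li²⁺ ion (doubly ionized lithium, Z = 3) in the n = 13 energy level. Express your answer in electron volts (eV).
-0.72456 eV

The energy levels of a hydrogen-like atom are given by:
E_n = -13.6057 Z² / n² eV  (with Z = 3 for Li²⁺)

For n = 13:
E_13 = -13.6057 × 3² / 13²
E_13 = -13.6057 × 9 / 169
E_13 = -0.72456 eV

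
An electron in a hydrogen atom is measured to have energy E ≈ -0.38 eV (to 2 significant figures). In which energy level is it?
n = 6

The exact energy levels follow E_n = -13.6057 eV / n².

The measured value (-0.38 eV) is reported to only 2 significant figures, so we must test candidate n values and see which one matches to that precision.

Candidate energies:
  n = 4:  E = -13.6057/4² = -0.85036 eV
  n = 5:  E = -13.6057/5² = -0.54423 eV
  n = 6:  E = -13.6057/6² = -0.37794 eV  ← matches
  n = 7:  E = -13.6057/7² = -0.27767 eV
  n = 8:  E = -13.6057/8² = -0.21259 eV

Checking against the measurement of -0.38 eV (2 sig figs), only n = 6 agrees:
E_6 = -0.37794 eV, which rounds to -0.38 eV ✓

Therefore n = 6.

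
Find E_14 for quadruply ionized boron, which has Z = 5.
-1.735421 eV

For hydrogen-like ions, the energy levels scale with Z²:
E_n = -13.6057 Z² / n² eV

For B⁴⁺ (Z = 5) at n = 14:
E_14 = -13.6057 × 5² / 14²
E_14 = -13.6057 × 25 / 196
E_14 = -340.1425 / 196
E_14 = -1.735421 eV

The energy is 25 times more negative than hydrogen at the same n due to the stronger nuclear charge.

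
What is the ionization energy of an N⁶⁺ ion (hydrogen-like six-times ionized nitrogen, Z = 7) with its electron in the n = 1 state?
666.679 eV

The ionization energy is the energy needed to remove the electron completely (n → ∞).

For a hydrogen-like ion with Z = 7, E_n = -13.6057 Z² / n² eV.

At n = 1: E_1 = -13.6057 × 7² / 1² = -666.679300 eV
At n = ∞: E_∞ = 0 eV

Ionization energy = E_∞ - E_1 = 0 - (-666.679300) = 666.679300 eV
Ionization energy ≈ 666.679 eV

This is also called the binding energy of the electron in state n = 1.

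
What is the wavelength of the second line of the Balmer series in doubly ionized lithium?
54.00090 nm

The lines of a series are numbered from the longest wavelength (smallest ΔE) outward; the second line is the transition from n = n_f + 2 to n_f.
The Balmer series has all transitions ending at n_f = 2.

For Li²⁺ (Z = 3), the second line (β-line) is the jump from n = 4 to n = 2:
E_4 = -13.6057 × 3² / 4² = -7.6532063 eV
E_2 = -13.6057 × 3² / 2² = -30.6128250 eV
ΔE = E_4 - E_2 = 22.9596187 eV

λ = hc/E = 1239.84 eV·nm / 22.9596187 eV
λ = 54.00090 nm

This is the β-line of the Balmer series in Li²⁺.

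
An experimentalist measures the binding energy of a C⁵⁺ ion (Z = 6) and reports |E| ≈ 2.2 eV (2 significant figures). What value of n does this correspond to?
n = 15

The exact energy levels follow E_n = -13.6057 Z² / n² eV with Z = 6.

The measured value (-2.2 eV) is reported to only 2 significant figures, so we must test candidate n values and see which one matches to that precision.

Candidate energies:
  n = 13:  E = -13.6057 × 6² / 13² = -2.89826 eV
  n = 14:  E = -13.6057 × 6² / 14² = -2.49901 eV
  n = 15:  E = -13.6057 × 6² / 15² = -2.17691 eV  ← matches
  n = 16:  E = -13.6057 × 6² / 16² = -1.91330 eV
  n = 17:  E = -13.6057 × 6² / 17² = -1.69483 eV

Checking against the measurement of -2.2 eV (2 sig figs), only n = 15 agrees:
E_15 = -2.17691 eV, which rounds to -2.2 eV ✓

Therefore n = 15.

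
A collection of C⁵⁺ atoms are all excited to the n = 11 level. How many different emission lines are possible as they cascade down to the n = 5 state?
21

The electron can occupy levels n = 5, 6, ..., 11 during de-excitation — that is m = 11 - 5 + 1 = 7 distinct levels.

The number of distinct spectral lines equals the number of ways to choose 2 of these m levels (each pair gives one possible emission transition):

Number of lines = m(m-1)/2 = 7×6/2 = 21

These correspond to all possible transitions between the 7 levels:
11 → 10, 11 → 9, 11 → 8, 11 → 7, 11 → 6, 11 → 5, 10 → 9, 10 → 8...

Each transition produces a photon with a unique energy (and thus wavelength). This count does not depend on Z.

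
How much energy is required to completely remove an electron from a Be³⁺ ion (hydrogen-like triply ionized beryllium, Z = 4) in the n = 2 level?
54.4228 eV

The ionization energy is the energy needed to remove the electron completely (n → ∞).

For a hydrogen-like ion with Z = 4, E_n = -13.6057 Z² / n² eV.

At n = 2: E_2 = -13.6057 × 4² / 2² = -54.4228000 eV
At n = ∞: E_∞ = 0 eV

Ionization energy = E_∞ - E_2 = 0 - (-54.4228000) = 54.4228000 eV
Ionization energy ≈ 54.4228 eV

This is also called the binding energy of the electron in state n = 2.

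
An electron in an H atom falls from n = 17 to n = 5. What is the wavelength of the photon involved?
2493.90 nm

First, find the transition energy using E_n = -13.6057 / n² eV:
E_17 = -13.6057 / 17² = -0.04707855 eV
E_5 = -13.6057 / 5² = -0.54422800 eV

Photon energy: |ΔE| = |E_5 - E_17| = 0.49714945 eV

Convert to wavelength using E = hc/λ with hc = 1239.84 eV·nm:
λ = hc/E = 1239.84 eV·nm / 0.49714945 eV
λ = 2493.90 nm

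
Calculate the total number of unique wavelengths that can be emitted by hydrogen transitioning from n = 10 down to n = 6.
10

The electron can occupy levels n = 6, 7, ..., 10 during de-excitation — that is m = 10 - 6 + 1 = 5 distinct levels.

The number of distinct spectral lines equals the number of ways to choose 2 of these m levels (each pair gives one possible emission transition):

Number of lines = m(m-1)/2 = 5×4/2 = 10

These correspond to all possible transitions between the 5 levels:
10 → 9, 10 → 8, 10 → 7, 10 → 6, 9 → 8, 9 → 7, 9 → 6, 8 → 7...

Each transition produces a photon with a unique energy (and thus wavelength). This count does not depend on Z.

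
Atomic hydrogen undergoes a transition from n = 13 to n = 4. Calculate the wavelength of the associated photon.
1610.49733 nm

First, find the transition energy using E_n = -13.6057 / n² eV:
E_13 = -13.6057 / 13² = -0.08050710059 eV
E_4 = -13.6057 / 4² = -0.85035625000 eV

Photon energy: |ΔE| = |E_4 - E_13| = 0.76984914941 eV

Convert to wavelength using E = hc/λ with hc = 1239.84 eV·nm:
λ = hc/E = 1239.84 eV·nm / 0.76984914941 eV
λ = 1610.49733 nm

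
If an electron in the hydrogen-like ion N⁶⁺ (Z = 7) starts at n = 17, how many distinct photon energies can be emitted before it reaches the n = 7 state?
55

The electron can occupy levels n = 7, 8, ..., 17 during de-excitation — that is m = 17 - 7 + 1 = 11 distinct levels.

The number of distinct spectral lines equals the number of ways to choose 2 of these m levels (each pair gives one possible emission transition):

Number of lines = m(m-1)/2 = 11×10/2 = 55

These correspond to all possible transitions between the 11 levels:
17 → 16, 17 → 15, 17 → 14, 17 → 13, 17 → 12, 17 → 11, 17 → 10, 17 → 9...

Each transition produces a photon with a unique energy (and thus wavelength). This count does not depend on Z.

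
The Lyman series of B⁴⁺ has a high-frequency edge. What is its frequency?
8.22e+16 Hz

The series limit corresponds to the transition from n = ∞ to n = 1.
This is the highest energy (shortest wavelength) transition in the Lyman series.

E_∞ = 0 eV
E_1 = -13.6057 × 5² / 1² = -340.14250 eV

Energy at series limit:
ΔE = E_∞ - E_1 = 0 - (-340.14250) = 340.14250 eV
E = 340.14250 eV × (1.602177 × 10⁻¹⁹ J/eV) = 5.4497e-17 J
f = E/h = 5.4497e-17 J / (6.62607 × 10⁻³⁴ J·s) = 8.22e+16 Hz

This energy equals the ionization energy from the n = 1 state of B⁴⁺.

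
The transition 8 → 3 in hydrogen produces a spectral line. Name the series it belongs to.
Paschen series

The spectral series in hydrogen are named based on the final (lower) energy level:
- Lyman series: n_final = 1 (ultraviolet)
- Balmer series: n_final = 2 (visible/near-UV)
- Paschen series: n_final = 3 (infrared)
- Brackett series: n_final = 4 (infrared)
- Pfund series: n_final = 5 (far infrared)

Since this transition ends at n = 3, it belongs to the Paschen series.

For reference, this 8 → 3 line has photon energy
ΔE = 13.6057 eV × (1/3² - 1/8²) = 1.2991553819 eV,
corresponding to wavelength λ = hc/ΔE = 1239.84 eV·nm / 1.2991553819 eV = 954.343120 nm in the infrared region.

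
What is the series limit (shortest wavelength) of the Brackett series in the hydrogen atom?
1458.02421 nm

The series limit corresponds to the transition from n = ∞ to n = 4.
This is the highest energy (shortest wavelength) transition in the Brackett series.

E_∞ = 0 eV
E_4 = -13.6057 / 4² = -0.85035625000 eV

Energy at series limit:
ΔE = E_∞ - E_4 = 0 - (-0.85035625000) = 0.85035625000 eV
λ = hc/E = 1239.84 eV·nm / 0.85035625000 eV = 1458.02421 nm

This energy equals the ionization energy from the n = 4 state of hydrogen.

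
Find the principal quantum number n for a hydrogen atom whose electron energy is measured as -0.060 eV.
n = 15

The exact energy levels follow E_n = -13.6057 eV / n².

The measured value (-0.060 eV) is reported to only 2 significant figures, so we must test candidate n values and see which one matches to that precision.

Candidate energies:
  n = 13:  E = -13.6057/13² = -0.08051 eV
  n = 14:  E = -13.6057/14² = -0.06942 eV
  n = 15:  E = -13.6057/15² = -0.06047 eV  ← matches
  n = 16:  E = -13.6057/16² = -0.05315 eV
  n = 17:  E = -13.6057/17² = -0.04708 eV

Checking against the measurement of -0.060 eV (2 sig figs), only n = 15 agrees:
E_15 = -0.06047 eV, which rounds to -0.060 eV ✓

Therefore n = 15.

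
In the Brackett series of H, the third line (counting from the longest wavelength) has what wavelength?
2164.94504 nm

The lines of a series are numbered from the longest wavelength (smallest ΔE) outward; the third line is the transition from n = n_f + 3 to n_f.
The Brackett series has all transitions ending at n_f = 4.

For H, the third line (γ-line) is the jump from n = 7 to n = 4:
E_7 = -13.6057 / 7² = -0.27766734694 eV
E_4 = -13.6057 / 4² = -0.85035625000 eV
ΔE = E_7 - E_4 = 0.57268890306 eV

λ = hc/E = 1239.84 eV·nm / 0.57268890306 eV
λ = 2164.94504 nm

This is the γ-line of the Brackett series in H.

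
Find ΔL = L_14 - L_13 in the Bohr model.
1.055e-34 J·s (or 1ℏ)

In the Bohr model, L_n = nℏ where ℏ = 1.05457e-34 J·s.

L_14 = 14ℏ = 1.47640e-33 J·s
L_13 = 13ℏ = 1.37094e-33 J·s

ΔL = L_14 - L_13 = (14 - 13)ℏ = 1ℏ
ΔL = 1 × 1.05457e-34 J·s = 1.055e-34 J·s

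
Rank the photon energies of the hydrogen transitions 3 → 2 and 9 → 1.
9 → 1

Calculate the energy for each transition:

Transition 3 → 2:
ΔE₁ = |E_2 - E_3| = |-13.6057/2² - (-13.6057/3²)|
ΔE₁ = |-3.40142500 - (-1.51174444)| = 1.88968 eV

Transition 9 → 1:
ΔE₂ = |E_1 - E_9| = |-13.6057/1² - (-13.6057/9²)|
ΔE₂ = |-13.60570000 - (-0.16797160)| = 13.43773 eV

Since 13.43773 eV > 1.88968 eV, the transition 9 → 1 emits the more energetic photon.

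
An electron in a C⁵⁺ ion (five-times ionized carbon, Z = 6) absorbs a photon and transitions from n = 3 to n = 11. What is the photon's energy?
50.3748 eV

The energy levels of a hydrogen-like atom are E_n = -13.6057 Z² eV / n².

Energy at n = 3: E_3 = -13.6057 × 6² / 3² = -54.4228000 eV
Energy at n = 11: E_11 = -13.6057 × 6² / 11² = -4.0479769 eV

The excitation energy is the difference:
ΔE = E_11 - E_3
ΔE = -4.0479769 - (-54.4228000)
ΔE = 50.3748 eV

Since this is positive, energy must be absorbed (photon absorption).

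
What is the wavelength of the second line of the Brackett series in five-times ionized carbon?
72.90121 nm

The lines of a series are numbered from the longest wavelength (smallest ΔE) outward; the second line is the transition from n = n_f + 2 to n_f.
The Brackett series has all transitions ending at n_f = 4.

For C⁵⁺ (Z = 6), the second line (β-line) is the jump from n = 6 to n = 4:
E_6 = -13.6057 × 6² / 6² = -13.6057000 eV
E_4 = -13.6057 × 6² / 4² = -30.6128250 eV
ΔE = E_6 - E_4 = 17.0071250 eV

λ = hc/E = 1239.84 eV·nm / 17.0071250 eV
λ = 72.90121 nm

This is the β-line of the Brackett series in C⁵⁺.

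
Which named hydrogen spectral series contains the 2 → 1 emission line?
Lyman series

The spectral series in hydrogen are named based on the final (lower) energy level:
- Lyman series: n_final = 1 (ultraviolet)
- Balmer series: n_final = 2 (visible/near-UV)
- Paschen series: n_final = 3 (infrared)
- Brackett series: n_final = 4 (infrared)
- Pfund series: n_final = 5 (far infrared)

Since this transition ends at n = 1, it belongs to the Lyman series.

For reference, this 2 → 1 line has photon energy
ΔE = 13.6057 eV × (1/1² - 1/2²) = 10.2042750 eV,
corresponding to wavelength λ = hc/ΔE = 1239.84 eV·nm / 10.2042750 eV = 121.5020 nm in the ultraviolet region.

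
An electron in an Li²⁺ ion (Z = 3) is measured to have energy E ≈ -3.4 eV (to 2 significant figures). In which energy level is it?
n = 6

The exact energy levels follow E_n = -13.6057 Z² / n² eV with Z = 3.

The measured value (-3.4 eV) is reported to only 2 significant figures, so we must test candidate n values and see which one matches to that precision.

Candidate energies:
  n = 4:  E = -13.6057 × 3² / 4² = -7.65321 eV
  n = 5:  E = -13.6057 × 3² / 5² = -4.89805 eV
  n = 6:  E = -13.6057 × 3² / 6² = -3.40143 eV  ← matches
  n = 7:  E = -13.6057 × 3² / 7² = -2.49901 eV
  n = 8:  E = -13.6057 × 3² / 8² = -1.91330 eV

Checking against the measurement of -3.4 eV (2 sig figs), only n = 6 agrees:
E_6 = -3.40143 eV, which rounds to -3.4 eV ✓

Therefore n = 6.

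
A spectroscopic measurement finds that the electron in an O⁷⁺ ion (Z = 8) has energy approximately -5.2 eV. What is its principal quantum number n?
n = 13

The exact energy levels follow E_n = -13.6057 Z² / n² eV with Z = 8.

The measured value (-5.2 eV) is reported to only 2 significant figures, so we must test candidate n values and see which one matches to that precision.

Candidate energies:
  n = 11:  E = -13.6057 × 8² / 11² = -7.19640 eV
  n = 12:  E = -13.6057 × 8² / 12² = -6.04698 eV
  n = 13:  E = -13.6057 × 8² / 13² = -5.15245 eV  ← matches
  n = 14:  E = -13.6057 × 8² / 14² = -4.44268 eV
  n = 15:  E = -13.6057 × 8² / 15² = -3.87007 eV

Checking against the measurement of -5.2 eV (2 sig figs), only n = 13 agrees:
E_13 = -5.15245 eV, which rounds to -5.2 eV ✓

Therefore n = 13.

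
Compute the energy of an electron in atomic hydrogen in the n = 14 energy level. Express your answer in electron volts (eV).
-0.069417 eV

The energy levels of a hydrogen-like atom are given by:
E_n = -13.6057 eV / n²

For n = 14:
E_14 = -13.6057 eV / 14²
E_14 = -13.6057 eV / 196
E_14 = -0.069417 eV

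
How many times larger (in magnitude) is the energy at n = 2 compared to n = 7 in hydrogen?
12.25000

Using E_n = -13.6057 Z² / n² eV with Z = 1:

E_2 = -13.6057 / 2² = -13.6057 / 4 = -3.40142500000 eV
E_7 = -13.6057 / 7² = -13.6057 / 49 = -0.27766734694 eV

The ratio is:
E_2/E_7 = (-3.40142500000) / (-0.27766734694)
E_2/E_7 = (-13.6057/4) / (-13.6057/49)
E_2/E_7 = 49/4
E_2/E_7 = 12.25000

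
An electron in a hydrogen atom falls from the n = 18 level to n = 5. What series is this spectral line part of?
Pfund series

The spectral series in hydrogen are named based on the final (lower) energy level:
- Lyman series: n_final = 1 (ultraviolet)
- Balmer series: n_final = 2 (visible/near-UV)
- Paschen series: n_final = 3 (infrared)
- Brackett series: n_final = 4 (infrared)
- Pfund series: n_final = 5 (far infrared)

Since this transition ends at n = 5, it belongs to the Pfund series.

For reference, this 18 → 5 line has photon energy
ΔE = 13.6057 eV × (1/5² - 1/18²) = 0.50223509877 eV,
corresponding to wavelength λ = hc/ΔE = 1239.84 eV·nm / 0.50223509877 eV = 2468.64467 nm in the far infrared region.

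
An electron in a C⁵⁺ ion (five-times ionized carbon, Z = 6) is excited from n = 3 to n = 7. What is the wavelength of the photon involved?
27.907 nm

First, find the transition energy using E_n = -13.6057 Z² / n² eV:
E_3 = -13.6057 × 6² / 3² = -54.42280 eV
E_7 = -13.6057 × 6² / 7² = -9.99602 eV

Photon energy: |ΔE| = |E_7 - E_3| = 44.42678 eV

Convert to wavelength using E = hc/λ with hc = 1239.84 eV·nm:
λ = hc/E = 1239.84 eV·nm / 44.42678 eV
λ = 27.907 nm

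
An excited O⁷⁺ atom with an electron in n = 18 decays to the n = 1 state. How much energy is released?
868.08 eV

The energy levels are E_n = -13.6057 Z² eV / n².

Energy at n = 18: E_18 = -13.6057 × 8² / 18² = -2.68755 eV
Energy at n = 1: E_1 = -13.6057 × 8² / 1² = -870.76480 eV

For emission (electron falling to lower state), the photon energy is:
E_photon = E_18 - E_1 = |-2.68755 - (-870.76480)|
E_photon = 868.08 eV

This energy is carried away by the emitted photon.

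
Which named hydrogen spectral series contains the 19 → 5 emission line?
Pfund series

The spectral series in hydrogen are named based on the final (lower) energy level:
- Lyman series: n_final = 1 (ultraviolet)
- Balmer series: n_final = 2 (visible/near-UV)
- Paschen series: n_final = 3 (infrared)
- Brackett series: n_final = 4 (infrared)
- Pfund series: n_final = 5 (far infrared)

Since this transition ends at n = 5, it belongs to the Pfund series.

For reference, this 19 → 5 line has photon energy
ΔE = 13.6057 eV × (1/5² - 1/19²) = 0.5065390803 eV,
corresponding to wavelength λ = hc/ΔE = 1239.84 eV·nm / 0.5065390803 eV = 2447.6690 nm in the far infrared region.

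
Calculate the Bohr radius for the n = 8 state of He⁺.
1.6934 nm (or 16.9337 Å)

The Bohr radius formula is:
r_n = n² a₀ / Z

where a₀ = 0.0529177 nm is the Bohr radius.

For He⁺ (Z = 2) at n = 8:
r_8 = 8² × 0.0529177 nm / 2
r_8 = 64 × 0.0529177 nm / 2
r_8 = 3.38673 nm / 2
r_8 = 1.6934 nm

The electron orbits at approximately 1.6934 nm from the nucleus.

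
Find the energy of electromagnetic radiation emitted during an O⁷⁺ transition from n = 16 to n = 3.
93.350 eV

The energy levels are E_n = -13.6057 Z² eV / n².

Energy at n = 16: E_16 = -13.6057 × 8² / 16² = -3.401425 eV
Energy at n = 3: E_3 = -13.6057 × 8² / 3² = -96.751644 eV

For emission (electron falling to lower state), the photon energy is:
E_photon = E_16 - E_3 = |-3.401425 - (-96.751644)|
E_photon = 93.350 eV

This energy is carried away by the emitted photon.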